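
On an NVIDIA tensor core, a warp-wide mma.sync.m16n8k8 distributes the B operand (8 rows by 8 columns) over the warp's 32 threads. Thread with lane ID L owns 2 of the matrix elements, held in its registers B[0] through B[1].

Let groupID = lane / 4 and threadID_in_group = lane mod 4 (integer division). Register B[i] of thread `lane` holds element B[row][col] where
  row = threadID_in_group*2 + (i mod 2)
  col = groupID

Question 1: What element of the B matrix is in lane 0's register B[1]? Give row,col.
0: grp=0,tig=0
[1] (0*2+1,0) = (1,0)

1,0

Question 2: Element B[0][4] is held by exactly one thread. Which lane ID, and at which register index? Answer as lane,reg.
c=4→G=4  r=0→T=0,p=0
L=4*4+0=16  i=0=0

16,0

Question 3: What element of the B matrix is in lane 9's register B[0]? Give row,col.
2,2

lane 9→9/4=2, 9 mod 4=1
i=0  r:2·1+0→2  c:2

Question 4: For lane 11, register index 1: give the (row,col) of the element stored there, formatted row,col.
7,2

lane 11⇒11/4=2, 11 mod 4=3
i=1  r:2·3+1⇒7  c:2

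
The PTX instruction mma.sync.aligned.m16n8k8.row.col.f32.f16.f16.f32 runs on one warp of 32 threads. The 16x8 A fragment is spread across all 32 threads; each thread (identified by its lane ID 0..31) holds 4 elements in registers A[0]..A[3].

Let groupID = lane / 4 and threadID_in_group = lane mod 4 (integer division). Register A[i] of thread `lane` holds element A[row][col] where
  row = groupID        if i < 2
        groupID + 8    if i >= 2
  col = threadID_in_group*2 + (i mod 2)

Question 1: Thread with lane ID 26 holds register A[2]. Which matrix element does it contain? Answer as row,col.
26: gid=6,tid=2
[2] (6+8,2*2+0) = (14,4)

14,4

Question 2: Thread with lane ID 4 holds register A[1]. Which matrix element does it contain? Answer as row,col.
lane 4=>4/4=1, 4 mod 4=0
i=1  r:1+0=>1  c:2·0+1=>1

1,1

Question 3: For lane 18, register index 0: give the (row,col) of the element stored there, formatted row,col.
4,4

18: G=4,T=2
[0] (4+0,2*2+0) = (4,4)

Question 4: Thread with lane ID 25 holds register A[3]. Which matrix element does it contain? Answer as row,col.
14,3

lane 25: gid=6 (25/4), tid=1 (25%4)
i=3: r=6+8=14, c=1*2+1=3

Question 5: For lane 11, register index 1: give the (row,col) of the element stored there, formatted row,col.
11: grp=2,tig=3
[1] (2+0,3*2+1) = (2,7)

2,7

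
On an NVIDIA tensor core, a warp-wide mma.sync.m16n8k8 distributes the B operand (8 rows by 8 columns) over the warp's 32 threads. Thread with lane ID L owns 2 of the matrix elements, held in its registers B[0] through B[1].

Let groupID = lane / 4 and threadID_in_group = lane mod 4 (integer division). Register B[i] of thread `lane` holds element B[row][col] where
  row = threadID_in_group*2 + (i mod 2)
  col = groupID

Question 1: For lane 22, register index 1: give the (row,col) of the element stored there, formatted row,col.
L=22⇒gr=22>>2=5, th=22&3=2
[1]⇒row 2·2+1=5  col gr=5

5,5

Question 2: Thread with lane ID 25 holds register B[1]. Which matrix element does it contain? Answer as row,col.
3,6

lane 25⇒25/4=6, 25 mod 4=1
i=1  r:2·1+1⇒3  c:6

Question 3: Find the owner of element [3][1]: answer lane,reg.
5,1

c:1=>grp=1  r:3=>tig=1,lo=1
L=1*4+1=5  i=1=1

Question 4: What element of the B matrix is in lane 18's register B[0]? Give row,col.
4,4

18: gid=4,tid=2
[0] (2*2+0,4) = (4,4)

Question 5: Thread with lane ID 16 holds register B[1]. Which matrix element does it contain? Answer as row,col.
1,4

16: G=4,T=0
[1] (0*2+1,4) = (1,4)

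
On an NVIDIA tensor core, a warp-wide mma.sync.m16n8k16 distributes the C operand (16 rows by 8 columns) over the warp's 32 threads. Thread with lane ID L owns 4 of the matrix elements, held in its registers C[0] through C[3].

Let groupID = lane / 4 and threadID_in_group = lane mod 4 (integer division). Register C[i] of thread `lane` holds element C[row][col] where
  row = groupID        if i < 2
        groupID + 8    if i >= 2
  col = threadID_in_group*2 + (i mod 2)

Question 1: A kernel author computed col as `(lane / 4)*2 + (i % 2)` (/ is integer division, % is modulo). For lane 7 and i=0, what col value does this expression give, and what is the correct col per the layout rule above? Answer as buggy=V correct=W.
`(lane / 4)*2 + (i % 2)`[7,0]->2
lane 7->7/4=1, 7 mod 4=3
i=0  r:1+0->1  c:2·3+0->6
col: 2 vs 6

buggy=2 correct=6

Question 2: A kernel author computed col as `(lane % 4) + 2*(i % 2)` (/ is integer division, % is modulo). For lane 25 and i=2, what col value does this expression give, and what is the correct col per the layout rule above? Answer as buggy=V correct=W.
buggy=1 correct=2

`(lane % 4) + 2*(i % 2)`[25,2]→1
lane 25: G=6 (25/4), T=1 (25%4)
i=2: r=6+8=14, c=1*2+0=2
col: 1 vs 2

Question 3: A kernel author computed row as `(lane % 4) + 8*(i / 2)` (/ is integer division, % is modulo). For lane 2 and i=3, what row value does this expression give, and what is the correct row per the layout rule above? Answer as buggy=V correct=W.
buggy=10 correct=8

`(lane % 4) + 8*(i / 2)`[2,3]->10
lane 2: gid=0 (2/4), tid=2 (2%4)
i=3: r=0+8=8, c=2*2+1=5
row: 10 vs 8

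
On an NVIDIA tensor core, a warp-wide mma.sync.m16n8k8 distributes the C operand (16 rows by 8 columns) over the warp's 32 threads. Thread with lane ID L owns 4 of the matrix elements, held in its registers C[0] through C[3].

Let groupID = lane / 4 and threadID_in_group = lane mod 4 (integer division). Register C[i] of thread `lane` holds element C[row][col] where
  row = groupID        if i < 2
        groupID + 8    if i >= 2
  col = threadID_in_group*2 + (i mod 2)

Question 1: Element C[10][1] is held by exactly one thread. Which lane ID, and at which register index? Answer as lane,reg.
8,3

r:10=>grp=2,rB=1  c:1=>tig=0,lo=1
L=2*4+0=8  i=1*2+1=3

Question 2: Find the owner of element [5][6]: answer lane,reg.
23,0

r=5⇒gr=5,Rb=0  c=6⇒th=3,odd=0
L=5*4+3=23  i=0*2+0=0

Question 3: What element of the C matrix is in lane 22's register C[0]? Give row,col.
lane 22→22/4=5, 22 mod 4=2
i=0  r:5+0→5  c:2·2+0→4

5,4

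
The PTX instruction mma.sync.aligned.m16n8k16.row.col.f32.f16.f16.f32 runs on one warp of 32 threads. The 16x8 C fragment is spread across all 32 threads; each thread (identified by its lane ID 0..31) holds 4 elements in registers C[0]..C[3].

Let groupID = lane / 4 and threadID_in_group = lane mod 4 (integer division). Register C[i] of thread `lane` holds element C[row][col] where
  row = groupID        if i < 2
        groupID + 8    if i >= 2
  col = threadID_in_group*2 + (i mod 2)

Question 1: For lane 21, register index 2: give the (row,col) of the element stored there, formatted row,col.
lane 21=>21/4=5, 21 mod 4=1
i=2  r:5+8=>13  c:2·1+0=>2

13,2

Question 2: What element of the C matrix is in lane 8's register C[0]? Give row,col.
2,0

L=8->gid=8>>2=2, tid=8&3=0
[0]->row 2+0=2  col 0·2+0=0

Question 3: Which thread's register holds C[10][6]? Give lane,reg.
r=10→G=2,rhi=1  c=6→T=3,p=0
L=2*4+3=11  i=1*2+0=2

11,2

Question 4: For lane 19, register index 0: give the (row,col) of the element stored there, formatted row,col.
4,6

L=19⇒gr=19>>2=4, th=19&3=3
[0]⇒row 4+0=4  col 3·2+0=6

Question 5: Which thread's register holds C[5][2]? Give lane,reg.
r:5=>grp=5,rB=0  c:2=>tig=1,lo=0
L=5*4+1=21  i=0*2+0=0

21,0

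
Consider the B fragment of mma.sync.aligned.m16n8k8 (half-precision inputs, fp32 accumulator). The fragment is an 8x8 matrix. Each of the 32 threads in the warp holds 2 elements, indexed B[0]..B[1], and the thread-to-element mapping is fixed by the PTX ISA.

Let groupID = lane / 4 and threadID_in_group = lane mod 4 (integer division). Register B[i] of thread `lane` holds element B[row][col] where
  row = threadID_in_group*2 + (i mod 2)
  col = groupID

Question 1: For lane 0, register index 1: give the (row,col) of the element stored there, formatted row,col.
1,0

L=0⇒gr=0>>2=0, th=0&3=0
[1]⇒row 0·2+1=1  col gr=0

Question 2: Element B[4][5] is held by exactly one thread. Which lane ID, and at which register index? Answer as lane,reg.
22,0

c=5->g=5  r=4->t=2,b0=0
L=5*4+2=22  i=0=0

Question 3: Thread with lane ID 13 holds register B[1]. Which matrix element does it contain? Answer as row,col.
13: gid=3,tid=1
[1] (1*2+1,3) = (3,3)

3,3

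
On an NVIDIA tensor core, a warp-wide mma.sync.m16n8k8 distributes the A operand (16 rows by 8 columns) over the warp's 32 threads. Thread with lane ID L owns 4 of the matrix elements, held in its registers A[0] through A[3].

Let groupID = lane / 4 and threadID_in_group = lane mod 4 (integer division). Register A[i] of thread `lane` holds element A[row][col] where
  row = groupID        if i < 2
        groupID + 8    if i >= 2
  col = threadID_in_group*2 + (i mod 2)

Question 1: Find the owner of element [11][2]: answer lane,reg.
13,2

r=11→G=3,rhi=1  c=2→T=1,p=0
L=3*4+1=13  i=1*2+0=2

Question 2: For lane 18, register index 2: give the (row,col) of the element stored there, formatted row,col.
lane 18: G=4 (18/4), T=2 (18%4)
i=2: r=4+8=12, c=2*2+0=4

12,4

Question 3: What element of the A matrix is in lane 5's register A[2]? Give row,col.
9,2

5: gid=1,tid=1
[2] (1+8,1*2+0) = (9,2)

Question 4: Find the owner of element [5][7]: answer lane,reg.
23,1

r:5=>grp=5,rB=0  c:7=>tig=3,lo=1
L=5*4+3=23  i=0*2+1=1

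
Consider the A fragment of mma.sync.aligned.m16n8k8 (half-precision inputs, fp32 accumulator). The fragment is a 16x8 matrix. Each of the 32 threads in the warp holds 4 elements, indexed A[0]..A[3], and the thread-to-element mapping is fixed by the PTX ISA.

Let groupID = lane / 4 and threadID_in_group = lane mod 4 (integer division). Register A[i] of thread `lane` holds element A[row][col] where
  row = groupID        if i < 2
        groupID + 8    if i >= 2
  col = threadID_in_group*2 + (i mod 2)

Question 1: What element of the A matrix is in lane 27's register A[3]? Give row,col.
lane 27: grp=6 (27/4), tig=3 (27%4)
i=3: r=6+8=14, c=3*2+1=7

14,7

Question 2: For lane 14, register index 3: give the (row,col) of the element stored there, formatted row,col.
L=14⇒gr=14>>2=3, th=14&3=2
[3]⇒row 3+8=11  col 2·2+1=5

11,5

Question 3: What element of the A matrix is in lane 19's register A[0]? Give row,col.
4,6

lane 19: gid=4 (19/4), tid=3 (19%4)
i=0: r=4+0=4, c=3*2+0=6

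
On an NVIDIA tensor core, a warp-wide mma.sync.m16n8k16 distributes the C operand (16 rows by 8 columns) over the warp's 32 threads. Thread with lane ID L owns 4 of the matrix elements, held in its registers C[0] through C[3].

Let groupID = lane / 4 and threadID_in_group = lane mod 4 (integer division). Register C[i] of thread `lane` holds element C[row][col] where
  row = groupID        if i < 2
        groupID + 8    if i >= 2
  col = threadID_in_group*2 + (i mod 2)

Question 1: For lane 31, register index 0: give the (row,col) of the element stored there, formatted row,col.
7,6

lane 31: G=7 (31/4), T=3 (31%4)
i=0: r=7+0=7, c=3*2+0=6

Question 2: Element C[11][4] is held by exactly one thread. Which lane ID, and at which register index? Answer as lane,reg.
r=11⇒gr=3,Rb=1  c=4⇒th=2,odd=0
L=3*4+2=14  i=1*2+0=2

14,2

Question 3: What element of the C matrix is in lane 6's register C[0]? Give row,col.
lane 6→6/4=1, 6 mod 4=2
i=0  r:1+0→1  c:2·2+0→4

1,4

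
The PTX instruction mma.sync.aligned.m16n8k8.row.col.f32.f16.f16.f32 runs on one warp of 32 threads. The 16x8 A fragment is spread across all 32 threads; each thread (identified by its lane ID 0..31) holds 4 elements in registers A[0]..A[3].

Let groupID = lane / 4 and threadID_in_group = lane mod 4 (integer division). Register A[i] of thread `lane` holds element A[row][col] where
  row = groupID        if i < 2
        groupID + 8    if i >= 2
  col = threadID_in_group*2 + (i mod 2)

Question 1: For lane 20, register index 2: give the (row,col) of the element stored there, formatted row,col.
13,0

L=20->g=20>>2=5, t=20&3=0
[2]->row 5+8=13  col 0·2+0=0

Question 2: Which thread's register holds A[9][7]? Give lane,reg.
7,3

r=9->g=1,rb=1  c=7->t=3,b0=1
L=1*4+3=7  i=1*2+1=3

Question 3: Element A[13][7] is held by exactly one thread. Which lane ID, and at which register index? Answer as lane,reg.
r=13⇒gr=5,Rb=1  c=7⇒th=3,odd=1
L=5*4+3=23  i=1*2+1=3

23,3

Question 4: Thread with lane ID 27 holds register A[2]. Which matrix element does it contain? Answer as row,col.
14,6

27: grp=6,tig=3
[2] (6+8,3*2+0) = (14,6)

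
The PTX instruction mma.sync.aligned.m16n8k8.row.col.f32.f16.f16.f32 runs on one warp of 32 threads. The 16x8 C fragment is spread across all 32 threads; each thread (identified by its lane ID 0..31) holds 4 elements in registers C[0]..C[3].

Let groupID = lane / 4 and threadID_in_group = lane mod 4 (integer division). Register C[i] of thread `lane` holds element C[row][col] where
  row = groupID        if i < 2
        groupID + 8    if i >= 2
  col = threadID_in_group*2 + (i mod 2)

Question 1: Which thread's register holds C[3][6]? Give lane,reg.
15,0

r=3⇒gr=3,Rb=0  c=6⇒th=3,odd=0
L=3*4+3=15  i=0*2+0=0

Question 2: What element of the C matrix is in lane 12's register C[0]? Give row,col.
lane 12: G=3 (12/4), T=0 (12%4)
i=0: r=3+0=3, c=0*2+0=0

3,0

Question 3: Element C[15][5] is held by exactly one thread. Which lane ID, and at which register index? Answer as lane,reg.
30,3

r: 15->gid=7,r8=1  c: 5->tid=2,i&1=1
L=7*4+2=30  i=1*2+1=3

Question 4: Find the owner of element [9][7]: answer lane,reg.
r=9→G=1,rhi=1  c=7→T=3,p=1
L=1*4+3=7  i=1*2+1=3

7,3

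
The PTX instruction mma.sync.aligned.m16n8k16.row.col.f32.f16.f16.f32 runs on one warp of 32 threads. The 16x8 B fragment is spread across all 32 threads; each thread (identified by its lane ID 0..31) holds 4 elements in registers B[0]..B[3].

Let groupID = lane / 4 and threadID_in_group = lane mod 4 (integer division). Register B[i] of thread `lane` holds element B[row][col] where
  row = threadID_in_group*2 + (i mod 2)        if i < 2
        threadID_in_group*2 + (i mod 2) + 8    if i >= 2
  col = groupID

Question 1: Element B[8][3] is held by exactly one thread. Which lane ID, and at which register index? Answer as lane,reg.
c=3→G=3  r=8→rhi=1,T=0,p=0
L=3*4+0=12  i=1*2+0=2

12,2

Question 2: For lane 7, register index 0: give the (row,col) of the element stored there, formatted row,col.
6,1

7: gid=1,tid=3
[0] (3*2+0+0,1) = (6,1)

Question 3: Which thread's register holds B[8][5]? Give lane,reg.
20,2

c: 5->gid=5  r: 8->r8=1,tid=0,i&1=0
L=5*4+0=20  i=1*2+0=2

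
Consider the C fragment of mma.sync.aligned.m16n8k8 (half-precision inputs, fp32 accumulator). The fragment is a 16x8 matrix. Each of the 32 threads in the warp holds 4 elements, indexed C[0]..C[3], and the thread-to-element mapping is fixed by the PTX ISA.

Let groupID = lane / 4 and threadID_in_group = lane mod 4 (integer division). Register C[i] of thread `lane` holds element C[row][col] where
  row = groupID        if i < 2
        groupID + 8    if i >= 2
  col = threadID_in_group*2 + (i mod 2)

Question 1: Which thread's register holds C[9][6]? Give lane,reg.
7,2

r=9→G=1,rhi=1  c=6→T=3,p=0
L=1*4+3=7  i=1*2+0=2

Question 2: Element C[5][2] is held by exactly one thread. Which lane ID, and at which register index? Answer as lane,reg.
21,0

r=5→G=5,rhi=0  c=2→T=1,p=0
L=5*4+1=21  i=0*2+0=0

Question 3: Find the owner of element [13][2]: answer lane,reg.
r=13→G=5,rhi=1  c=2→T=1,p=0
L=5*4+1=21  i=1*2+0=2

21,2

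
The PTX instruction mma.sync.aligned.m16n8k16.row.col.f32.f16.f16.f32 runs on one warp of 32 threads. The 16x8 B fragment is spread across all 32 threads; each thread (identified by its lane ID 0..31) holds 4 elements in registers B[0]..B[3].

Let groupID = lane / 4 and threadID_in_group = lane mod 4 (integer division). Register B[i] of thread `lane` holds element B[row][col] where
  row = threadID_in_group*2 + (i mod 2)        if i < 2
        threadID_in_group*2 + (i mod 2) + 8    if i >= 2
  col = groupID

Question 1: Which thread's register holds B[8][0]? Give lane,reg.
c:0=>grp=0  r:8=>rB=1,tig=0,lo=0
L=0*4+0=0  i=1*2+0=2

0,2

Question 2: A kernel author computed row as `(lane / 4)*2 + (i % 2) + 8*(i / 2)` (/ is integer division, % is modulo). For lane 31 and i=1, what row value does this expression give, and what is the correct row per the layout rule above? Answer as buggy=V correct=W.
buggy=15 correct=7

`(lane / 4)*2 + (i % 2) + 8*(i / 2)`[31,1]=>15
L=31=>grp=31>>2=7, tig=31&3=3
[1]=>row 3·2+1+0=7  col grp=7
row: 15 vs 7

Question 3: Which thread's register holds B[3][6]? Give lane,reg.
25,1

c:6=>grp=6  r:3=>rB=0,tig=1,lo=1
L=6*4+1=25  i=0*2+1=1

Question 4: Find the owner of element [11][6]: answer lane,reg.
c=6->g=6  r=11->rb=1,t=1,b0=1
L=6*4+1=25  i=1*2+1=3

25,3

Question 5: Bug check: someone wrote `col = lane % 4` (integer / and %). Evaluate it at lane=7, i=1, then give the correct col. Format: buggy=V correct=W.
buggy=3 correct=1

`lane % 4`[7,1]⇒3
lane 7: gr=1 (7/4), th=3 (7%4)
i=1: r=3*2+1+0=7, c=gr=1
col: 3 vs 1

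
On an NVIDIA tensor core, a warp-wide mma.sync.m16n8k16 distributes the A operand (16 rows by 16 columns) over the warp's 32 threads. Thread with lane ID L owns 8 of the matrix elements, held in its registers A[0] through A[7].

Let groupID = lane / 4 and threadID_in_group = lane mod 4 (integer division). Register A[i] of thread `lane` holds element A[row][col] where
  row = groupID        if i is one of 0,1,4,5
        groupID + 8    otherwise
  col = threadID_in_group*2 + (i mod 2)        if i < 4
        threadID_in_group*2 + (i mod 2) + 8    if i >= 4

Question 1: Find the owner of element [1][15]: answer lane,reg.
r=1⇒gr=1,Rb=0  c=15⇒Cb=1,th=3,odd=1
L=1*4+3=7  i=1*4+0*2+1=5

7,5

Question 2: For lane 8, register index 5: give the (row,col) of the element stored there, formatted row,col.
2,9

L=8->g=8>>2=2, t=8&3=0
[5]->row 2+0=2  col 0·2+1+8=9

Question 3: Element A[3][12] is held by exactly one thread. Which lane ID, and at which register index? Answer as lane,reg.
14,4

r=3⇒gr=3,Rb=0  c=12⇒Cb=1,th=2,odd=0
L=3*4+2=14  i=1*4+0*2+0=4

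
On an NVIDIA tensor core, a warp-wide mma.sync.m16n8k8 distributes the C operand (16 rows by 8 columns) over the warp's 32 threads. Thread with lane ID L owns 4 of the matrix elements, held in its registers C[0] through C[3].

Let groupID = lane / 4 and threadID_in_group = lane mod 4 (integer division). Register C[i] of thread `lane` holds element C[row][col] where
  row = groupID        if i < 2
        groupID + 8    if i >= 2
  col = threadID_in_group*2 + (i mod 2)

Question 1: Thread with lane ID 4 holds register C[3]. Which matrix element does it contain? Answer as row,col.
9,1

lane 4: gr=1 (4/4), th=0 (4%4)
i=3: r=1+8=9, c=0*2+1=1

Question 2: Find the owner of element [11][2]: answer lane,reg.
13,2

r=11->g=3,rb=1  c=2->t=1,b0=0
L=3*4+1=13  i=1*2+0=2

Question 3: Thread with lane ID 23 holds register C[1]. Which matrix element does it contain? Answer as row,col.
5,7

L=23->gid=23>>2=5, tid=23&3=3
[1]->row 5+0=5  col 3·2+1=7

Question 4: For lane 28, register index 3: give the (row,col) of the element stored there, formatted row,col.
15,1

L=28⇒gr=28>>2=7, th=28&3=0
[3]⇒row 7+8=15  col 0·2+1=1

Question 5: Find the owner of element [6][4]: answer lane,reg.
r=6->g=6,rb=0  c=4->t=2,b0=0
L=6*4+2=26  i=0*2+0=0

26,0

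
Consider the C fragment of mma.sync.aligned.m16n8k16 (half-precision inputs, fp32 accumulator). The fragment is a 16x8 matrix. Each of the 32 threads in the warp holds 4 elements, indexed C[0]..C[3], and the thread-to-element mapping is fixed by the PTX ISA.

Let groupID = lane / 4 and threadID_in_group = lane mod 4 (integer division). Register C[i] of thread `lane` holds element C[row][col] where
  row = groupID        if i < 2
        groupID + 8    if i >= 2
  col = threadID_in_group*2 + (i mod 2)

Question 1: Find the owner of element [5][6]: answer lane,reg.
r=5⇒gr=5,Rb=0  c=6⇒th=3,odd=0
L=5*4+3=23  i=0*2+0=0

23,0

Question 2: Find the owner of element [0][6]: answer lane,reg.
3,0

r=0⇒gr=0,Rb=0  c=6⇒th=3,odd=0
L=0*4+3=3  i=0*2+0=0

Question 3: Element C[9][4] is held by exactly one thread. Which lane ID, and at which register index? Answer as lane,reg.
r=9⇒gr=1,Rb=1  c=4⇒th=2,odd=0
L=1*4+2=6  i=1*2+0=2

6,2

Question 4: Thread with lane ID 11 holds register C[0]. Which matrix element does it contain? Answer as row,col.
2,6

11: G=2,T=3
[0] (2+0,3*2+0) = (2,6)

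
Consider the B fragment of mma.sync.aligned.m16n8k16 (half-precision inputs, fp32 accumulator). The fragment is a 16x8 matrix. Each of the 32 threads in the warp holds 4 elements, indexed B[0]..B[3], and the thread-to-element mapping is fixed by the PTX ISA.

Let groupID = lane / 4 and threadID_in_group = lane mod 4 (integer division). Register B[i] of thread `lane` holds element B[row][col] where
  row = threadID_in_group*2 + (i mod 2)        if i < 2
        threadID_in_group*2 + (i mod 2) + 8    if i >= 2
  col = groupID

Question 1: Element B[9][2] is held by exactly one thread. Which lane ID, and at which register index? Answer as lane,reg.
c: 2->gid=2  r: 9->r8=1,tid=0,i&1=1
L=2*4+0=8  i=1*2+1=3

8,3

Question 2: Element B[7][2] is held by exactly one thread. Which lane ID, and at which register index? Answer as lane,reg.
11,1

c=2⇒gr=2  r=7⇒Rb=0,th=3,odd=1
L=2*4+3=11  i=0*2+1=1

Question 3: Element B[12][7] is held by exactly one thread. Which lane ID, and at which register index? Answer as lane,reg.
30,2

c: 7->gid=7  r: 12->r8=1,tid=2,i&1=0
L=7*4+2=30  i=1*2+0=2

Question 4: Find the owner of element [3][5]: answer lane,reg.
c=5→G=5  r=3→rhi=0,T=1,p=1
L=5*4+1=21  i=0*2+1=1

21,1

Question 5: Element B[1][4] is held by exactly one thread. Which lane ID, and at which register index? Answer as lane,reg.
16,1

c:4=>grp=4  r:1=>rB=0,tig=0,lo=1
L=4*4+0=16  i=0*2+1=1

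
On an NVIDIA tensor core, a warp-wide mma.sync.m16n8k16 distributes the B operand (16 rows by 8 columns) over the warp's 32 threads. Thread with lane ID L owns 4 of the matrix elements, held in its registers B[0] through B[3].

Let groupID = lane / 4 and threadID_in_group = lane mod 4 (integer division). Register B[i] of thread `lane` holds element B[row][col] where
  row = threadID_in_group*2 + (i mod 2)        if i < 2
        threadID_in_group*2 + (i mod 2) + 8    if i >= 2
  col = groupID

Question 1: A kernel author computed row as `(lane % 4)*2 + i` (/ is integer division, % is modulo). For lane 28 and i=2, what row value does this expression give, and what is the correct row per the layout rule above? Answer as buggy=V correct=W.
`(lane % 4)*2 + i`[28,2]=>2
lane 28: grp=7 (28/4), tig=0 (28%4)
i=2: r=0*2+0+8=8, c=grp=7
row: 2 vs 8

buggy=2 correct=8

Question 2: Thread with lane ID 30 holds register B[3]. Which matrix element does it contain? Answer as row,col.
13,7

lane 30: gid=7 (30/4), tid=2 (30%4)
i=3: r=2*2+1+8=13, c=gid=7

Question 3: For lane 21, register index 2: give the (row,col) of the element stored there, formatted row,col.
10,5

21: grp=5,tig=1
[2] (1*2+0+8,5) = (10,5)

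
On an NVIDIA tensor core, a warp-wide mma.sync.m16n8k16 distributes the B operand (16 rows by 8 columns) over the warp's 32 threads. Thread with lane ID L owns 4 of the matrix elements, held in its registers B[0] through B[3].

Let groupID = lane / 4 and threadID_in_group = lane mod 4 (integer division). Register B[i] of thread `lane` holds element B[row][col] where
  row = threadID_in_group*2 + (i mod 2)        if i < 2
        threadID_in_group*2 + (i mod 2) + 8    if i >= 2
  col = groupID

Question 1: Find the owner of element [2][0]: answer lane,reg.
1,0

c=0->g=0  r=2->rb=0,t=1,b0=0
L=0*4+1=1  i=0*2+0=0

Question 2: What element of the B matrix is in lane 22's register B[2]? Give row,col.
lane 22->22/4=5, 22 mod 4=2
i=2  r:2·2+0+8->12  c:5

12,5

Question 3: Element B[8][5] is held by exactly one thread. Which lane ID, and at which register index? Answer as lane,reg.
20,2

c:5=>grp=5  r:8=>rB=1,tig=0,lo=0
L=5*4+0=20  i=1*2+0=2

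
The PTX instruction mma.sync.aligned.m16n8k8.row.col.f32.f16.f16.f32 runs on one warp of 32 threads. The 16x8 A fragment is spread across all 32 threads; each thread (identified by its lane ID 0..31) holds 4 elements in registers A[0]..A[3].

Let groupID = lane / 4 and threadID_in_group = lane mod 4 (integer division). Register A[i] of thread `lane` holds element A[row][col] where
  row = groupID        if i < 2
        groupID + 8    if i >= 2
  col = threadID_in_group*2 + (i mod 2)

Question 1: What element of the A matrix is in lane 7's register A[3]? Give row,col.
9,7

lane 7: G=1 (7/4), T=3 (7%4)
i=3: r=1+8=9, c=3*2+1=7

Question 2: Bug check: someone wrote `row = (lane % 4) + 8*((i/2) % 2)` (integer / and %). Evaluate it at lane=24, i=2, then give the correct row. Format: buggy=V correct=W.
buggy=8 correct=14

`(lane % 4) + 8*((i/2) % 2)`[24,2]->8
lane 24->24/4=6, 24 mod 4=0
i=2  r:6+8->14  c:2·0+0->0
row: 8 vs 14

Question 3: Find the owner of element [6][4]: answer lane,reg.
26,0

r: 6->gid=6,r8=0  c: 4->tid=2,i&1=0
L=6*4+2=26  i=0*2+0=0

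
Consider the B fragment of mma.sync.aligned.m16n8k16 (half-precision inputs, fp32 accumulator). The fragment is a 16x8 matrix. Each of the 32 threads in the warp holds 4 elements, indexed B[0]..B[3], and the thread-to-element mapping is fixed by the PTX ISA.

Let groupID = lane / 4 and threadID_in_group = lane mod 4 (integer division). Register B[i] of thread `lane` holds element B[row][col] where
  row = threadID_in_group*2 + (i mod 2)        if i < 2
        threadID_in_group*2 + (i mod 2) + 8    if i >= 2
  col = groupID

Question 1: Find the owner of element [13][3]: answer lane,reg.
14,3

c:3=>grp=3  r:13=>rB=1,tig=2,lo=1
L=3*4+2=14  i=1*2+1=3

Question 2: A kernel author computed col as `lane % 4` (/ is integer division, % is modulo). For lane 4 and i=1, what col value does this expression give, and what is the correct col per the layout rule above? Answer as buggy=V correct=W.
buggy=0 correct=1

`lane % 4`[4,1]->0
lane 4: g=1 (4/4), t=0 (4%4)
i=1: r=0*2+1+0=1, c=g=1
col: 0 vs 1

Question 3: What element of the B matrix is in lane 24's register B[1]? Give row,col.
1,6

24: grp=6,tig=0
[1] (0*2+1+0,6) = (1,6)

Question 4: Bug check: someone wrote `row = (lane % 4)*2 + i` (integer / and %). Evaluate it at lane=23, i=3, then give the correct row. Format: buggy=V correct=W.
buggy=9 correct=15

`(lane % 4)*2 + i`[23,3]⇒9
lane 23: gr=5 (23/4), th=3 (23%4)
i=3: r=3*2+1+8=15, c=gr=5
row: 9 vs 15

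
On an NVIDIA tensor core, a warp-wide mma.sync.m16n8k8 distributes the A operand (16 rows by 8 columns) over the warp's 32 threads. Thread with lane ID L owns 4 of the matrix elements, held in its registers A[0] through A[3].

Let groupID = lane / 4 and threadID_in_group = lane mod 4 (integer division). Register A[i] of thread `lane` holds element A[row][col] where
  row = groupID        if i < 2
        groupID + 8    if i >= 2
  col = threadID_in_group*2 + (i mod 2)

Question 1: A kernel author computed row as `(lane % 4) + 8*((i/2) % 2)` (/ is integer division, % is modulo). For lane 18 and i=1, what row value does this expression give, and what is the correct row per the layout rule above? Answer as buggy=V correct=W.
`(lane % 4) + 8*((i/2) % 2)`[18,1]->2
18: g=4,t=2
[1] (4+0,2*2+1) = (4,5)
row: 2 vs 4

buggy=2 correct=4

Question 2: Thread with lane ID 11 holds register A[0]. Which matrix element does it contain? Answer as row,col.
L=11->gid=11>>2=2, tid=11&3=3
[0]->row 2+0=2  col 3·2+0=6

2,6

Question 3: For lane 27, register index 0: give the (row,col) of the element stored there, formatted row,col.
6,6

27: gid=6,tid=3
[0] (6+0,3*2+0) = (6,6)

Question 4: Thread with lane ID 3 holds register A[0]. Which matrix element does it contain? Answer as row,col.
lane 3->3/4=0, 3 mod 4=3
i=0  r:0+0->0  c:2·3+0->6

0,6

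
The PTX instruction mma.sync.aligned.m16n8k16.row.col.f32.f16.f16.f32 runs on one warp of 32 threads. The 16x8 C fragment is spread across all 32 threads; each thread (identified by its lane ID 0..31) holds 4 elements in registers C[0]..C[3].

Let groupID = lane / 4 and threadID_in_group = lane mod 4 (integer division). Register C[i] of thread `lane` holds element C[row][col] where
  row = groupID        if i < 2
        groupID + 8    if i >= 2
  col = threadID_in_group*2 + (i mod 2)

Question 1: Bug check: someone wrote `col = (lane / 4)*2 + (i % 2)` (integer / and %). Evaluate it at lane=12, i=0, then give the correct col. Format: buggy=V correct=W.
buggy=6 correct=0

`(lane / 4)*2 + (i % 2)`[12,0]->6
lane 12->12/4=3, 12 mod 4=0
i=0  r:3+0->3  c:2·0+0->0
col: 6 vs 0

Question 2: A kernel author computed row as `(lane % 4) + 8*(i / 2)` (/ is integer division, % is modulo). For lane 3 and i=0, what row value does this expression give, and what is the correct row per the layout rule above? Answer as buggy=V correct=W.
`(lane % 4) + 8*(i / 2)`[3,0]⇒3
L=3⇒gr=3>>2=0, th=3&3=3
[0]⇒row 0+0=0  col 3·2+0=6
row: 3 vs 0

buggy=3 correct=0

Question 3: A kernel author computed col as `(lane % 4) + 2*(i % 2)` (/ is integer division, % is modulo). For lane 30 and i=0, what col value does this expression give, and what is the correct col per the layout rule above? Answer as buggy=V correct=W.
buggy=2 correct=4

`(lane % 4) + 2*(i % 2)`[30,0]⇒2
30: gr=7,th=2
[0] (7+0,2*2+0) = (7,4)
col: 2 vs 4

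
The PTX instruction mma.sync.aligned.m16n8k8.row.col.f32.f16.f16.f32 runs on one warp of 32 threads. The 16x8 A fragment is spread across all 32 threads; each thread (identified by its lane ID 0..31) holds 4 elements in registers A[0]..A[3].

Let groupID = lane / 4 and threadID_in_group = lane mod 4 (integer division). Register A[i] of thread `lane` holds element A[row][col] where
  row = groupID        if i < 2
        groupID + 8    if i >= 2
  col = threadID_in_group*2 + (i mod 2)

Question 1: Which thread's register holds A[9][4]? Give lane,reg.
6,2

r:9=>grp=1,rB=1  c:4=>tig=2,lo=0
L=1*4+2=6  i=1*2+0=2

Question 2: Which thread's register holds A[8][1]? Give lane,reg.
r:8=>grp=0,rB=1  c:1=>tig=0,lo=1
L=0*4+0=0  i=1*2+1=3

0,3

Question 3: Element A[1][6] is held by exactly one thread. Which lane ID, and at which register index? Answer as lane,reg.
7,0

r=1→G=1,rhi=0  c=6→T=3,p=0
L=1*4+3=7  i=0*2+0=0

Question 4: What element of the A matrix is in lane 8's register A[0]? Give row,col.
lane 8: g=2 (8/4), t=0 (8%4)
i=0: r=2+0=2, c=0*2+0=0

2,0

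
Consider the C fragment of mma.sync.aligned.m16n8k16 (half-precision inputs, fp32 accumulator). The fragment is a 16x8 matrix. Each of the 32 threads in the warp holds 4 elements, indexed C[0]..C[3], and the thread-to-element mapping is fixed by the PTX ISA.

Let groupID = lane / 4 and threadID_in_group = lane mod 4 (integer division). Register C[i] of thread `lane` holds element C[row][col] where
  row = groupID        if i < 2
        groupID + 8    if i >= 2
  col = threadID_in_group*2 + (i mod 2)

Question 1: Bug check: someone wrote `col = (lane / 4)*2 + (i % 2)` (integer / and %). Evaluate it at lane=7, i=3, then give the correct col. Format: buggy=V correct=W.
buggy=3 correct=7

`(lane / 4)*2 + (i % 2)`[7,3]->3
lane 7->7/4=1, 7 mod 4=3
i=3  r:1+8->9  c:2·3+1->7
col: 3 vs 7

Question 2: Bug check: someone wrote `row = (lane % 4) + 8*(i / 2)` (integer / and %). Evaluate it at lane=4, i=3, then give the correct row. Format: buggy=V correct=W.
`(lane % 4) + 8*(i / 2)`[4,3]->8
lane 4: gid=1 (4/4), tid=0 (4%4)
i=3: r=1+8=9, c=0*2+1=1
row: 8 vs 9

buggy=8 correct=9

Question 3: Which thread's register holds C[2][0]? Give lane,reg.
r=2⇒gr=2,Rb=0  c=0⇒th=0,odd=0
L=2*4+0=8  i=0*2+0=0

8,0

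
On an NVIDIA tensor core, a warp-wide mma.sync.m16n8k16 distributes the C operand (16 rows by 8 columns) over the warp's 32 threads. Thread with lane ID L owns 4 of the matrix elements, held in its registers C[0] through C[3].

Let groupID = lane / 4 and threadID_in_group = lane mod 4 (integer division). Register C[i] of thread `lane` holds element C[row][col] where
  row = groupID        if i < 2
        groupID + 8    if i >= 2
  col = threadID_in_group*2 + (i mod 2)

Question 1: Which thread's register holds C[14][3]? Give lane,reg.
25,3

r=14⇒gr=6,Rb=1  c=3⇒th=1,odd=1
L=6*4+1=25  i=1*2+1=3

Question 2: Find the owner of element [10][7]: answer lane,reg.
r=10⇒gr=2,Rb=1  c=7⇒th=3,odd=1
L=2*4+3=11  i=1*2+1=3

11,3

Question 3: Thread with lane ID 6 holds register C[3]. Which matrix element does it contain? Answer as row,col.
lane 6->6/4=1, 6 mod 4=2
i=3  r:1+8->9  c:2·2+1->5

9,5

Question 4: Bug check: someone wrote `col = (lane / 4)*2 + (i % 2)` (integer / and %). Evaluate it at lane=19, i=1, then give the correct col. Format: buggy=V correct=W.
buggy=9 correct=7

`(lane / 4)*2 + (i % 2)`[19,1]⇒9
L=19⇒gr=19>>2=4, th=19&3=3
[1]⇒row 4+0=4  col 3·2+1=7
col: 9 vs 7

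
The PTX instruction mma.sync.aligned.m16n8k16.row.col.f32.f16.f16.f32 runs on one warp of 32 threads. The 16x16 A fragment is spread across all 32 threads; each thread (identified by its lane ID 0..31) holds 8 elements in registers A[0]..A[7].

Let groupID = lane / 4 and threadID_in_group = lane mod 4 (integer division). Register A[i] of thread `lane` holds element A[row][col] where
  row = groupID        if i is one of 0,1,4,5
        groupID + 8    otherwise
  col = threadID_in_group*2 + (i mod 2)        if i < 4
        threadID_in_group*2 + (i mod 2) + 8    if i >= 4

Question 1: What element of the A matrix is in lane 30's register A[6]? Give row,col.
15,12

lane 30->30/4=7, 30 mod 4=2
i=6  r:7+8->15  c:2·2+0+8->12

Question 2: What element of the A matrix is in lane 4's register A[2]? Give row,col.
9,0

lane 4→4/4=1, 4 mod 4=0
i=2  r:1+8→9  c:2·0+0+0→0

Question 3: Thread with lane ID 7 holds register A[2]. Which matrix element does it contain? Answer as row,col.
9,6

lane 7: g=1 (7/4), t=3 (7%4)
i=2: r=1+8=9, c=3*2+0+0=6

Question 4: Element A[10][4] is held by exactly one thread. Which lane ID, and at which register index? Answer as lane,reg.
10,2

r=10->g=2,rb=1  c=4->cb=0,t=2,b0=0
L=2*4+2=10  i=0*4+1*2+0=2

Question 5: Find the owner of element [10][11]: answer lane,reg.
9,7

r=10⇒gr=2,Rb=1  c=11⇒Cb=1,th=1,odd=1
L=2*4+1=9  i=1*4+1*2+1=7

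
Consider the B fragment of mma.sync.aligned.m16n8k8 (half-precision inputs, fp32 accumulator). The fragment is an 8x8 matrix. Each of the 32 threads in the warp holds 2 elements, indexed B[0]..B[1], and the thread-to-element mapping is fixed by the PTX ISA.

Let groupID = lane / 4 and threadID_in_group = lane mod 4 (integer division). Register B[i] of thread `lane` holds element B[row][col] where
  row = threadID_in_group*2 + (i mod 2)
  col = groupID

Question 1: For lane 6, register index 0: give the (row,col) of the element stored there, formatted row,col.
4,1

6: G=1,T=2
[0] (2*2+0,1) = (4,1)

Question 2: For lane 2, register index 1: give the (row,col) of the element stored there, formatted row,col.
5,0

lane 2: g=0 (2/4), t=2 (2%4)
i=1: r=2*2+1=5, c=g=0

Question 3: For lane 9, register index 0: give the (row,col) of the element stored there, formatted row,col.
2,2

L=9=>grp=9>>2=2, tig=9&3=1
[0]=>row 1·2+0=2  col grp=2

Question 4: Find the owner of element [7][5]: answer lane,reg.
c=5→G=5  r=7→T=3,p=1
L=5*4+3=23  i=1=1

23,1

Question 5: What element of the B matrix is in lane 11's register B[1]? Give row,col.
7,2

11: gr=2,th=3
[1] (3*2+1,2) = (7,2)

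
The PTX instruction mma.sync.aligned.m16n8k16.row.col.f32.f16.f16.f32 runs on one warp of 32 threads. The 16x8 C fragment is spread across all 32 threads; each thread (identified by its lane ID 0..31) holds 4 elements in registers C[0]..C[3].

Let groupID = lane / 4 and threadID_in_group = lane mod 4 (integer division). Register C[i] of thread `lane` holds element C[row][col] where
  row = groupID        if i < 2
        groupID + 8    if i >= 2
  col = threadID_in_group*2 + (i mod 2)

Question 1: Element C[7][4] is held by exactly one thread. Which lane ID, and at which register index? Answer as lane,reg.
30,0

r=7⇒gr=7,Rb=0  c=4⇒th=2,odd=0
L=7*4+2=30  i=0*2+0=0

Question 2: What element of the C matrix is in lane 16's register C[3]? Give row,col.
12,1

L=16→G=16>>2=4, T=16&3=0
[3]→row 4+8=12  col 0·2+1=1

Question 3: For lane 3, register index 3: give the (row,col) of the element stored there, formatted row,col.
lane 3→3/4=0, 3 mod 4=3
i=3  r:0+8→8  c:2·3+1→7

8,7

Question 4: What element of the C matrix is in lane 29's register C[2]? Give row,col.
lane 29: g=7 (29/4), t=1 (29%4)
i=2: r=7+8=15, c=1*2+0=2

15,2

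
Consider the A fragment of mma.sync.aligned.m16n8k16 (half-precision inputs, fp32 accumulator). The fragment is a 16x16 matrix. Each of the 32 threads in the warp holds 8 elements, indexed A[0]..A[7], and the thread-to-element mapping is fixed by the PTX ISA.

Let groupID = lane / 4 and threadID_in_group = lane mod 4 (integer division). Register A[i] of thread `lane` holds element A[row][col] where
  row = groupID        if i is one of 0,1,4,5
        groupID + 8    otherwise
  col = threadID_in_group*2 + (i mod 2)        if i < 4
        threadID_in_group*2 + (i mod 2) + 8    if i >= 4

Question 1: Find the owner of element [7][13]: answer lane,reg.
r: 7->gid=7,r8=0  c: 13->c8=1,tid=2,i&1=1
L=7*4+2=30  i=1*4+0*2+1=5

30,5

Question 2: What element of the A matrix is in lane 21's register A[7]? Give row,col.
13,11

21: grp=5,tig=1
[7] (5+8,1*2+1+8) = (13,11)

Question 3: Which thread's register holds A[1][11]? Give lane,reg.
5,5

r:1=>grp=1,rB=0  c:11=>cB=1,tig=1,lo=1
L=1*4+1=5  i=1*4+0*2+1=5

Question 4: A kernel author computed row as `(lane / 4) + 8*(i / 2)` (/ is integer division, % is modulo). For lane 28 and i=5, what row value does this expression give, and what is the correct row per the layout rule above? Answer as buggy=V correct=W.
buggy=23 correct=7

`(lane / 4) + 8*(i / 2)`[28,5]⇒23
L=28⇒gr=28>>2=7, th=28&3=0
[5]⇒row 7+0=7  col 0·2+1+8=9
row: 23 vs 7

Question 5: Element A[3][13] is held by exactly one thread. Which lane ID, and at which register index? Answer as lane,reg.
r=3⇒gr=3,Rb=0  c=13⇒Cb=1,th=2,odd=1
L=3*4+2=14  i=1*4+0*2+1=5

14,5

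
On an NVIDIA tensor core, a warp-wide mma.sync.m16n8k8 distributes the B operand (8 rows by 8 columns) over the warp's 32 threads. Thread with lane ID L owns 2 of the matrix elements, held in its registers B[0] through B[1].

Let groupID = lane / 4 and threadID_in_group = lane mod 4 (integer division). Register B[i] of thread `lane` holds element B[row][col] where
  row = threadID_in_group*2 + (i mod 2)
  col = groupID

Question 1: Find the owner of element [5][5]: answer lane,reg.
c=5->g=5  r=5->t=2,b0=1
L=5*4+2=22  i=1=1

22,1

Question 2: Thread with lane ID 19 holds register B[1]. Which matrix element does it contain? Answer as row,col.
7,4

lane 19: grp=4 (19/4), tig=3 (19%4)
i=1: r=3*2+1=7, c=grp=4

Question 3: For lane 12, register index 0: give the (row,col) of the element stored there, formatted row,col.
12: G=3,T=0
[0] (0*2+0,3) = (0,3)

0,3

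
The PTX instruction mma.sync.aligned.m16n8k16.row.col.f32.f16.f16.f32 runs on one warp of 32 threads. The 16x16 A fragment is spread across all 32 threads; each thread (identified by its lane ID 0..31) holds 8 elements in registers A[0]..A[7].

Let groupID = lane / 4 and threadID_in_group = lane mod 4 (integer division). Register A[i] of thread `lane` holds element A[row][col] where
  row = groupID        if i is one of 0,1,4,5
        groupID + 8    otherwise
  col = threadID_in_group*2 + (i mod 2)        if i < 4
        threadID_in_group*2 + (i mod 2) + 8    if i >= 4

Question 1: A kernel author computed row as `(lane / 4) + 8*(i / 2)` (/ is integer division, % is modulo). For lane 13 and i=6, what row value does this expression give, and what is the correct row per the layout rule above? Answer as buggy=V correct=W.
`(lane / 4) + 8*(i / 2)`[13,6]->27
lane 13->13/4=3, 13 mod 4=1
i=6  r:3+8->11  c:2·1+0+8->10
row: 27 vs 11

buggy=27 correct=11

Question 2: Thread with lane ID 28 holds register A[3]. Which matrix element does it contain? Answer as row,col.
lane 28: G=7 (28/4), T=0 (28%4)
i=3: r=7+8=15, c=0*2+1+0=1

15,1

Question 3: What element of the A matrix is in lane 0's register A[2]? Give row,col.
0: gr=0,th=0
[2] (0+8,0*2+0+0) = (8,0)

8,0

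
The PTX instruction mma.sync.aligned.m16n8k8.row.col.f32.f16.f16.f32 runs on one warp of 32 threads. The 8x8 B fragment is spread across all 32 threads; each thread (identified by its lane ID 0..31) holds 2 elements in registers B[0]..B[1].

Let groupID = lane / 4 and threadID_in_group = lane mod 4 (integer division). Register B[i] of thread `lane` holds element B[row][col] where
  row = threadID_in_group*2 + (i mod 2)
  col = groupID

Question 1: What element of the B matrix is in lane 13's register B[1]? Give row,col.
lane 13: G=3 (13/4), T=1 (13%4)
i=1: r=1*2+1=3, c=G=3

3,3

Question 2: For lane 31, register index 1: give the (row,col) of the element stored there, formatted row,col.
7,7

L=31=>grp=31>>2=7, tig=31&3=3
[1]=>row 3·2+1=7  col grp=7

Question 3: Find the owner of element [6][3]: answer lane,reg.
c=3->g=3  r=6->t=3,b0=0
L=3*4+3=15  i=0=0

15,0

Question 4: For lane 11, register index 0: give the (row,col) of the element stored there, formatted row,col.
lane 11->11/4=2, 11 mod 4=3
i=0  r:2·3+0->6  c:2

6,2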